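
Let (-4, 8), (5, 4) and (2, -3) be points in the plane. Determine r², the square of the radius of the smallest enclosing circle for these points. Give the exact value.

Call the three points A, B, C in the order given.
Side lengths²: AB² = 97, AC² = 157, BC² = 58.
Since AC² = 157 ≥ 97 + 58 = 155, the angle opposite AC is not acute, so the smallest enclosing circle has AC as diameter.
Centre = midpoint of AC = (-1, 2.5), r² = 157/4 = 39.25.

39.25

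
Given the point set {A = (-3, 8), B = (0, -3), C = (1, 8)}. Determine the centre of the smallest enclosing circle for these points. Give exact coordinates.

(-1, 29/11)

Side lengths²: AB² = 130, AC² = 16, BC² = 122.
Since AB² = 130 < 122 + 16 = 138, the triangle is acute, so the smallest enclosing circle is the circumcircle.
Circumcentre = (-1, 29/11), r² = 3965/121.
Centre = (-1, 29/11).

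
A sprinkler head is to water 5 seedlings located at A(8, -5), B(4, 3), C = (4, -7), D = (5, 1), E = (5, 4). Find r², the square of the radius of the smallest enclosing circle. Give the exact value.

30.5

By Welzl's lemma the MEC is supported by two points (diametrically opposite) or three points (on a circumcircle).
The farthest pair is C–E with squared distance 122. The circle on this segment as diameter has centre (4.5, -1.5) and r² = 122/4 = 30.5.
Check A: distance² to centre = 24.5 ≤ 30.5, so it lies inside.
All remaining points lie in this disk, and no smaller disk contains both endpoints, so this is the minimum enclosing circle.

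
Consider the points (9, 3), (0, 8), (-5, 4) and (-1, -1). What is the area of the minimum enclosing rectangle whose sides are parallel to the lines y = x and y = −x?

In coordinates u = x + y, v = x − y the rectangle is axis-aligned; the map (x,y)→(u,v) scales areas by 2.
u-values: 12, 8, -1, -2; range = 12 − (-2) = 14.
v-values: 6, -8, -9, 0; range = 6 − (-9) = 15.
Area = (14 × 15) / 2 = 105.

105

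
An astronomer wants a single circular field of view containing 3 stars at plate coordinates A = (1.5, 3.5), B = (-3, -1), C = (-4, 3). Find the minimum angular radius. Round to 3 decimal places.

3.220

Side lengths²: AB² = 40.5, AC² = 30.5, BC² = 17.
Since AB² = 40.5 < 30.5 + 17 = 47.5, the triangle is acute, so the smallest enclosing circle is the circumcircle.
Circumcentre = (-1.1, 1.6), r² = 10.37.
r = √(10.37) ≈ 3.220.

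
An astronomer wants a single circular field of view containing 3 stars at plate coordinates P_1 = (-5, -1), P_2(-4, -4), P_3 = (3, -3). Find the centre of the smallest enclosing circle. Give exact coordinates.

Side lengths²: P_1P_2² = 10, P_1P_3² = 68, P_2P_3² = 50.
Since P_1P_3² = 68 ≥ 50 + 10 = 60, the angle opposite P_1P_3 is not acute, so the smallest enclosing circle has P_1P_3 as diameter.
Centre = midpoint of P_1P_3 = (-1, -2), r² = 68/4 = 17.
Centre = (-1, -2).

(-1, -2)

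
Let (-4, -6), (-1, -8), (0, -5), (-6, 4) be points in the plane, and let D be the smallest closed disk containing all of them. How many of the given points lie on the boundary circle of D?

2

A smallest enclosing disk is always determined by at most three of the input points on its boundary.
The farthest pair is (-1, -8)–(-6, 4) with squared distance 169. The circle on this segment as diameter has centre (-3.5, -2) and r² = 169/4 = 42.25.
Check (-4, -6): distance² to centre = 16.25 ≤ 42.25, so it lies inside.
All remaining points lie in this disk, and no smaller disk contains both endpoints, so this is the minimum enclosing circle.
The points at distance exactly r from the centre are (-1, -8), (-6, 4) — 2 points.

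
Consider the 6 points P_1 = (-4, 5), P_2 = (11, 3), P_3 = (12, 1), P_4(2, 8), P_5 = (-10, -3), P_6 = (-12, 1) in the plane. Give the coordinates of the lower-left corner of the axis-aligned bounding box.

x-range [-12, 12], y-range [-3, 8].
The lower-left corner is (-12, -3).

(-12, -3)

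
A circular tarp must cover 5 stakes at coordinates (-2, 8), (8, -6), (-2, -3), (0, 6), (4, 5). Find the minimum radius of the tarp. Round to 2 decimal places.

8.60

By Welzl's lemma the MEC is supported by two points (diametrically opposite) or three points (on a circumcircle).
The farthest pair is (-2, 8)–(8, -6) with squared distance 296. The circle on this segment as diameter has centre (3, 1) and r² = 296/4 = 74.
Check (-2, -3): distance² to centre = 41 ≤ 74, so it lies inside.
All remaining points lie in this disk, and no smaller disk contains both endpoints, so this is the minimum enclosing circle.
r = √74 ≈ 8.60.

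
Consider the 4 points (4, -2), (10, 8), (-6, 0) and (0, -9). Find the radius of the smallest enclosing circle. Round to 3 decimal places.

9.938

The minimum enclosing circle is determined by three boundary points: (10, 8), (-6, 0), (0, -9).
Their circumcentre is (3.9375, 0.125) with r² = 98.76953125.
The farthest remaining point (4, -2) is at distance² 4.51953125 ≤ 98.76953125.
r = √(98.76953125) ≈ 9.938.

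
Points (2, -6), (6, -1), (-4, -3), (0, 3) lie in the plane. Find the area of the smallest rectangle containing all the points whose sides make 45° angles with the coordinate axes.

In coordinates u = x + y, v = x − y the rectangle is axis-aligned; the map (x,y)→(u,v) scales areas by 2.
u-values: -4, 5, -7, 3; range = 5 − (-7) = 12.
v-values: 8, 7, -1, -3; range = 8 − (-3) = 11.
Area = (12 × 11) / 2 = 66.

66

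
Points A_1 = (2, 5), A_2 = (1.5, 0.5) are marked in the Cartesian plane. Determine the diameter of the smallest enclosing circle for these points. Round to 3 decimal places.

4.528

The smallest circle enclosing two points has them as diameter endpoints.
Centre = midpoint = (1.75, 2.75); r² = |A_1A_2|²/4 = 20.5/4 = 5.125.
Diameter = 2r = 2√(5.125) ≈ 4.528.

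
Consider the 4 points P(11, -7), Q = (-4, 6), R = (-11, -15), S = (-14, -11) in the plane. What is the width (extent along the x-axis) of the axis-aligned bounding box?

25

max x = 11, min x = -14, so width = 25.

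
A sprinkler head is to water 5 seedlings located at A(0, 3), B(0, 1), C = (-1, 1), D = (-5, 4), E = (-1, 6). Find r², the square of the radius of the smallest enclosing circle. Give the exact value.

1105/121

By Welzl's lemma the MEC is supported by two points (diametrically opposite) or three points (on a circumcircle).
The minimum enclosing circle is determined by three boundary points: B, D, E.
Their circumcentre is (-23/11, 35/11) with r² = 1105/121.
The farthest remaining point C is at distance² 720/121 ≤ 1105/121.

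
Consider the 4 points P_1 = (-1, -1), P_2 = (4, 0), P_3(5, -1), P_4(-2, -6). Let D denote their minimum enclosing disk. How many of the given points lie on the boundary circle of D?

3

By Welzl's lemma the MEC is supported by two points (diametrically opposite) or three points (on a circumcircle).
The farthest pair is P_3–P_4 with squared distance 74. The circle on this segment as diameter has centre (1.5, -3.5) and r² = 74/4 = 18.5.
Check P_1: distance² to centre = 12.5 ≤ 18.5, so it lies inside.
All remaining points lie in this disk, and no smaller disk contains both endpoints, so this is the minimum enclosing circle.
The points at distance exactly r from the centre are P_2, P_3, P_4 — 3 points.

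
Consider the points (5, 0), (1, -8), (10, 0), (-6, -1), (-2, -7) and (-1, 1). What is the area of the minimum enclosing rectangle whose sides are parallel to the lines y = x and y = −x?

In coordinates u = x + y, v = x − y the rectangle is axis-aligned; the map (x,y)→(u,v) scales areas by 2.
u-values: 5, -7, 10, -7, -9, 0; range = 10 − (-9) = 19.
v-values: 5, 9, 10, -5, 5, -2; range = 10 − (-5) = 15.
Area = (19 × 15) / 2 = 142.5.

142.5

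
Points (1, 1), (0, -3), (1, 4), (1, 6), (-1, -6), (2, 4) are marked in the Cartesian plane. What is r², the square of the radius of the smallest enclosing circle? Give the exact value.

37

The farthest pair is (1, 6)–(-1, -6) with squared distance 148. The circle on this segment as diameter has centre (0, 0) and r² = 148/4 = 37.
Check (1, 1): distance² to centre = 2 ≤ 37, so it lies inside.
All remaining points lie in this disk, and no smaller disk contains both endpoints, so this is the minimum enclosing circle.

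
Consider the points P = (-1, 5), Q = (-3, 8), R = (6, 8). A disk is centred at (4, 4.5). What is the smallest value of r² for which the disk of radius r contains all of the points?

61.25

The required radius is the distance from (4, 4.5) to the farthest point.
Squared distances: 25.25, 61.25, 16.25.
Maximum is 61.25, attained at Q.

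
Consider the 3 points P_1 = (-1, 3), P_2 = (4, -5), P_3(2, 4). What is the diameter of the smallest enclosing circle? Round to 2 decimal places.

Side lengths²: P_1P_2² = 89, P_1P_3² = 10, P_2P_3² = 85.
Since P_1P_2² = 89 < 85 + 10 = 95, the triangle is acute, so the smallest enclosing circle is the circumcircle.
Circumcentre = (111/58, -43/58), r² = 37825/1682.
Diameter = 2r = 2√(37825/1682) ≈ 9.48.

9.48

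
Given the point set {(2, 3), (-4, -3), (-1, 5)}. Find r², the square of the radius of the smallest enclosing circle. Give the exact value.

Call the three points A, B, C in the order given.
Side lengths²: AB² = 72, AC² = 13, BC² = 73.
Since BC² = 73 < 72 + 13 = 85, the triangle is acute, so the smallest enclosing circle is the circumcircle.
Circumcentre = (-1.7, 0.7), r² = 18.98.

18.98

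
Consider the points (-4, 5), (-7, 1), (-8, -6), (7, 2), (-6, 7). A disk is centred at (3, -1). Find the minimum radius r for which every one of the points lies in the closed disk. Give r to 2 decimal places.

The required radius is the distance from (3, -1) to the farthest point.
Squared distances: 85, 104, 146, 25, 145.
Maximum is 146, attained at (-8, -6).
r = √146 ≈ 12.08.

12.08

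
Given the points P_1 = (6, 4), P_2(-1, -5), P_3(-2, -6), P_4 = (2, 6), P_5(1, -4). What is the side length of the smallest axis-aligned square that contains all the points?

12

The bounding box has width 8 and height 12.
An axis-aligned square enclosing the set must have side ≥ max(width, height).
So the minimum side is max(8, 12) = 12.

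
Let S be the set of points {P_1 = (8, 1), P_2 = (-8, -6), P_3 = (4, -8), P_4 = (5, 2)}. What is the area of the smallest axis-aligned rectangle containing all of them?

x ranges over [-8, 8], width 16.
y ranges over [-8, 2], height 10.
Area = 16 × 10 = 160.

160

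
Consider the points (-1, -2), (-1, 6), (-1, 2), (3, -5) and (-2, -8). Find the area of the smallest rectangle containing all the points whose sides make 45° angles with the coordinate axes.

In coordinates u = x + y, v = x − y the rectangle is axis-aligned; the map (x,y)→(u,v) scales areas by 2.
u-values: -3, 5, 1, -2, -10; range = 5 − (-10) = 15.
v-values: 1, -7, -3, 8, 6; range = 8 − (-7) = 15.
Area = (15 × 15) / 2 = 112.5.

112.5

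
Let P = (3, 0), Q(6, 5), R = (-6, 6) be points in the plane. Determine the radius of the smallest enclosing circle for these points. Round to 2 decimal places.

Side lengths²: PQ² = 34, PR² = 117, QR² = 145.
Since QR² = 145 < 117 + 34 = 151, the triangle is acute, so the smallest enclosing circle is the circumcircle.
Circumcentre = (-1/42, 73/14), r² = 32045/882.
r = √(32045/882) ≈ 6.03.

6.03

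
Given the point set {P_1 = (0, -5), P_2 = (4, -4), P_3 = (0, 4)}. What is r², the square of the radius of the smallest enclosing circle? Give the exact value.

Side lengths²: P_1P_2² = 17, P_1P_3² = 81, P_2P_3² = 80.
Since P_1P_3² = 81 < 80 + 17 = 97, the triangle is acute, so the smallest enclosing circle is the circumcircle.
Circumcentre = (1, -0.5), r² = 21.25.

21.25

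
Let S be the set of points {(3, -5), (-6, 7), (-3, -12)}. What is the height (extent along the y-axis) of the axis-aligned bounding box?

19

max y = 7, min y = -12, so height = 19.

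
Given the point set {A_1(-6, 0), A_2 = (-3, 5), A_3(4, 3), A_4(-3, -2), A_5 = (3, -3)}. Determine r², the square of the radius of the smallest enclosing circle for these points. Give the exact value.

By Welzl's lemma the MEC is supported by two points (diametrically opposite) or three points (on a circumcircle).
The minimum enclosing circle is determined by three boundary points: A_1, A_3, A_5.
Their circumcentre is (-29/38, 27/38) with r² = 20165/722.
The farthest remaining point A_2 is at distance² 16897/722 ≤ 20165/722.

20165/722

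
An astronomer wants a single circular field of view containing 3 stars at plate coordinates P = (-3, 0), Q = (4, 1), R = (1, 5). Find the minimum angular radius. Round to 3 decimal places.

3.651

Side lengths²: PQ² = 50, PR² = 41, QR² = 25.
Since PQ² = 50 < 41 + 25 = 66, the triangle is acute, so the smallest enclosing circle is the circumcircle.
Circumcentre = (23/62, 87/62), r² = 25625/1922.
r = √(25625/1922) ≈ 3.651.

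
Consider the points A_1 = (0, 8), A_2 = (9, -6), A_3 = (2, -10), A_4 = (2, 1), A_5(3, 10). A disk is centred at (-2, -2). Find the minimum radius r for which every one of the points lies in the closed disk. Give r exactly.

13

The required radius is the distance from (-2, -2) to the farthest point.
Squared distances: 104, 137, 80, 25, 169.
Maximum is 169, attained at A_5.
r = √169 = 13.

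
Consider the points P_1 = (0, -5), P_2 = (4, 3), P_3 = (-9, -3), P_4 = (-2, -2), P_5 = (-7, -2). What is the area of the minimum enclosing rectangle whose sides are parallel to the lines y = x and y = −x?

104.5

In coordinates u = x + y, v = x − y the rectangle is axis-aligned; the map (x,y)→(u,v) scales areas by 2.
u-values: -5, 7, -12, -4, -9; range = 7 − (-12) = 19.
v-values: 5, 1, -6, 0, -5; range = 5 − (-6) = 11.
Area = (19 × 11) / 2 = 104.5.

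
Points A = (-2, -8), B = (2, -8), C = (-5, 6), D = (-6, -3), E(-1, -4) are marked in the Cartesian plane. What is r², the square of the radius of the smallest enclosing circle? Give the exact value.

The farthest pair is B–C with squared distance 245. The circle on this segment as diameter has centre (-1.5, -1) and r² = 245/4 = 61.25.
Check A: distance² to centre = 49.25 ≤ 61.25, so it lies inside.
All remaining points lie in this disk, and no smaller disk contains both endpoints, so this is the minimum enclosing circle.

61.25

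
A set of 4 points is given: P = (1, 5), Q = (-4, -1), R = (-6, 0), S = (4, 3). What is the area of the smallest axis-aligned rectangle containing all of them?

x ranges over [-6, 4], width 10.
y ranges over [-1, 5], height 6.
Area = 10 × 6 = 60.

60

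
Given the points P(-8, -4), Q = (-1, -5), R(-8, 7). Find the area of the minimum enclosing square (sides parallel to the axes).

The bounding box has width 7 and height 12.
An axis-aligned square enclosing the set must have side ≥ max(width, height).
So the minimum side is max(7, 12) = 12.
Area = 12² = 144.

144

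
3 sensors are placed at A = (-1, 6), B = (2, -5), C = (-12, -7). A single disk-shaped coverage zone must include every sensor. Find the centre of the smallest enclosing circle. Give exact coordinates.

(-5.6875, -1.1875)

Side lengths²: AB² = 130, AC² = 290, BC² = 200.
Since AC² = 290 < 200 + 130 = 330, the triangle is acute, so the smallest enclosing circle is the circumcircle.
Circumcentre = (-5.6875, -1.1875), r² = 73.6328125.
Centre = (-5.6875, -1.1875).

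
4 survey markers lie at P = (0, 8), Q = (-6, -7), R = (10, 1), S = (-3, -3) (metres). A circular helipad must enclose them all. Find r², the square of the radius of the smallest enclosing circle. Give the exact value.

The minimum enclosing circle is determined by three boundary points: P, Q, R.
Their circumcentre is (1.0625, -1.125) with r² = 84.39453125.
The farthest remaining point S is at distance² 20.01953125 ≤ 84.39453125.

84.39453125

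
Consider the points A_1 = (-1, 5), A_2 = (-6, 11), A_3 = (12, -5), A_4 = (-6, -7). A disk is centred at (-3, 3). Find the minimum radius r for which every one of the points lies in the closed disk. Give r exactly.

The required radius is the distance from (-3, 3) to the farthest point.
Squared distances: 8, 73, 289, 109.
Maximum is 289, attained at A_3.
r = √289 = 17.

17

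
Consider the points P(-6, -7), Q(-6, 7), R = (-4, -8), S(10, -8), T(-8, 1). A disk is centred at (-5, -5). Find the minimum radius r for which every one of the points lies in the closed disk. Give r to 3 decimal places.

15.297

The required radius is the distance from (-5, -5) to the farthest point.
Squared distances: 5, 145, 10, 234, 45.
Maximum is 234, attained at S.
r = √234 ≈ 15.297.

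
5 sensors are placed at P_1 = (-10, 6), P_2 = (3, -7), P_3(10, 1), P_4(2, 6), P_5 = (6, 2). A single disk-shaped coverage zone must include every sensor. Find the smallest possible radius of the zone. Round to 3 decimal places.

By Welzl's lemma the MEC is supported by two points (diametrically opposite) or three points (on a circumcircle).
The minimum enclosing circle is determined by three boundary points: P_1, P_2, P_3.
Their circumcentre is (-1/6, 17/6) with r² = 1921/18.
The farthest remaining point P_5 is at distance² 697/18 ≤ 1921/18.
r = √(1921/18) ≈ 10.331.

10.331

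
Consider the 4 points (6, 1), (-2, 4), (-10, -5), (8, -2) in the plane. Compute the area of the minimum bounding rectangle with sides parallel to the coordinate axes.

x ranges over [-10, 8], width 18.
y ranges over [-5, 4], height 9.
Area = 18 × 9 = 162.

162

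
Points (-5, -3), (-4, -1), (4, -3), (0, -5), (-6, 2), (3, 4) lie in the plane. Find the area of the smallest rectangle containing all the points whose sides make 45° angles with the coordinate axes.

112.5

In coordinates u = x + y, v = x − y the rectangle is axis-aligned; the map (x,y)→(u,v) scales areas by 2.
u-values: -8, -5, 1, -5, -4, 7; range = 7 − (-8) = 15.
v-values: -2, -3, 7, 5, -8, -1; range = 7 − (-8) = 15.
Area = (15 × 15) / 2 = 112.5.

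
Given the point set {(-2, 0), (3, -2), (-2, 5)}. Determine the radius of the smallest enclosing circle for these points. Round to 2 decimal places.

4.30

Call the three points A, B, C in the order given.
Side lengths²: AB² = 29, AC² = 25, BC² = 74.
Since BC² = 74 ≥ 29 + 25 = 54, the angle opposite BC is not acute, so the smallest enclosing circle has BC as diameter.
Centre = midpoint of BC = (0.5, 1.5), r² = 74/4 = 18.5.
r = √(18.5) ≈ 4.30.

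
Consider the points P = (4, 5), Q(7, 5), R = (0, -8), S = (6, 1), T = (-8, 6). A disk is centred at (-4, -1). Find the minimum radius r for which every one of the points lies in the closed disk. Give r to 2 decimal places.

The required radius is the distance from (-4, -1) to the farthest point.
Squared distances: 100, 157, 65, 104, 65.
Maximum is 157, attained at Q.
r = √157 ≈ 12.53.

12.53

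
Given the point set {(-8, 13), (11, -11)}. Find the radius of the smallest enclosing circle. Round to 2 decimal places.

15.31

The smallest circle enclosing two points has them as diameter endpoints.
Centre = midpoint = (1.5, 1); r² = |(-8, 13)−(11, -11)|²/4 = 937/4 = 234.25.
r = √(234.25) ≈ 15.31.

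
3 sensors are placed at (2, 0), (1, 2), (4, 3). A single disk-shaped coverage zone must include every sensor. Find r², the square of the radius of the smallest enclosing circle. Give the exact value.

325/98

Call the three points A, B, C in the order given.
Side lengths²: AB² = 5, AC² = 13, BC² = 10.
Since AC² = 13 < 10 + 5 = 15, the triangle is acute, so the smallest enclosing circle is the circumcircle.
Circumcentre = (39/14, 23/14), r² = 325/98.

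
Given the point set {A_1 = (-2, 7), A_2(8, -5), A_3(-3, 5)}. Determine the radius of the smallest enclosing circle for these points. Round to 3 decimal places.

Side lengths²: A_1A_2² = 244, A_1A_3² = 5, A_2A_3² = 221.
Since A_1A_2² = 244 ≥ 221 + 5 = 226, the angle opposite A_1A_2 is not acute, so the smallest enclosing circle has A_1A_2 as diameter.
Centre = midpoint of A_1A_2 = (3, 1), r² = 244/4 = 61.
r = √61 ≈ 7.810.

7.810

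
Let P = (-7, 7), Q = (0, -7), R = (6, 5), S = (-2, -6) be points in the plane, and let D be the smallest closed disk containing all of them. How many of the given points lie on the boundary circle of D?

3

By Welzl's lemma the MEC is supported by two points (diametrically opposite) or three points (on a circumcircle).
The minimum enclosing circle is determined by three boundary points: P, Q, R.
Their circumcentre is (-1.25, 1.125) with r² = 67.578125.
The farthest remaining point S is at distance² 51.328125 ≤ 67.578125.
The points at distance exactly r from the centre are P, Q, R — 3 points.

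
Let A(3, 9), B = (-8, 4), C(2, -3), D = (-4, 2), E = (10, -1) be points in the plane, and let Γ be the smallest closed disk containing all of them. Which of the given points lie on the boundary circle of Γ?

The farthest pair is B–E with squared distance 349. The circle on this segment as diameter has centre (1, 1.5) and r² = 349/4 = 87.25.
Check A: distance² to centre = 60.25 ≤ 87.25, so it lies inside.
All remaining points lie in this disk, and no smaller disk contains both endpoints, so this is the minimum enclosing circle.
The points at distance exactly r from the centre are B, E — 2 points.

B, E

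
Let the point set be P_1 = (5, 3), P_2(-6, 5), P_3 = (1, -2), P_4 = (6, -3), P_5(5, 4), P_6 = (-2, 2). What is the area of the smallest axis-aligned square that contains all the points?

144

The bounding box has width 12 and height 8.
An axis-aligned square enclosing the set must have side ≥ max(width, height).
So the minimum side is max(12, 8) = 12.
Area = 12² = 144.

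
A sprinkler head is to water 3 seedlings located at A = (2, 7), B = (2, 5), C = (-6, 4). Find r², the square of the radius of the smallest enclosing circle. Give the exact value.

Side lengths²: AB² = 4, AC² = 73, BC² = 65.
Since AC² = 73 ≥ 65 + 4 = 69, the angle opposite AC is not acute, so the smallest enclosing circle has AC as diameter.
Centre = midpoint of AC = (-2, 5.5), r² = 73/4 = 18.25.

18.25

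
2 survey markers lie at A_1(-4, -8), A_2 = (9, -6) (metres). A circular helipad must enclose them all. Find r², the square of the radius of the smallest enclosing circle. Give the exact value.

The smallest circle enclosing two points has them as diameter endpoints.
Centre = midpoint = (2.5, -7); r² = |A_1A_2|²/4 = 173/4 = 43.25.

43.25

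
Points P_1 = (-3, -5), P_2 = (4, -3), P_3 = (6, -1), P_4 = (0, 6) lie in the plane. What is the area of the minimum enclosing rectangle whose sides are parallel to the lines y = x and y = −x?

In coordinates u = x + y, v = x − y the rectangle is axis-aligned; the map (x,y)→(u,v) scales areas by 2.
u-values: -8, 1, 5, 6; range = 6 − (-8) = 14.
v-values: 2, 7, 7, -6; range = 7 − (-6) = 13.
Area = (14 × 13) / 2 = 91.

91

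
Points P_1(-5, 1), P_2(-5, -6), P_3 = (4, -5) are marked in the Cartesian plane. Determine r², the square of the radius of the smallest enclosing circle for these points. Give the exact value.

Side lengths²: P_1P_2² = 49, P_1P_3² = 117, P_2P_3² = 82.
Since P_1P_3² = 117 < 82 + 49 = 131, the triangle is acute, so the smallest enclosing circle is the circumcircle.
Circumcentre = (-5/6, -2.5), r² = 533/18.

533/18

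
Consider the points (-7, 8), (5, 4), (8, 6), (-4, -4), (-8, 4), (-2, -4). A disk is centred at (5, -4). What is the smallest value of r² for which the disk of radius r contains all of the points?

The required radius is the distance from (5, -4) to the farthest point.
Squared distances: 288, 64, 109, 81, 233, 49.
Maximum is 288, attained at (-7, 8).

288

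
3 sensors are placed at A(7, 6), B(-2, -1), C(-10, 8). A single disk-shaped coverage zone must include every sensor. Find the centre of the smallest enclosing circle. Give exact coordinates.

Side lengths²: AB² = 130, AC² = 293, BC² = 145.
Since AC² = 293 ≥ 145 + 130 = 275, the angle opposite AC is not acute, so the smallest enclosing circle has AC as diameter.
Centre = midpoint of AC = (-1.5, 7), r² = 293/4 = 73.25.
Centre = (-1.5, 7).

(-1.5, 7)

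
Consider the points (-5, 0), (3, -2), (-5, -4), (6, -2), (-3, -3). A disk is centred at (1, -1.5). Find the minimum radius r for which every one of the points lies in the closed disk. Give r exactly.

The required radius is the distance from (1, -1.5) to the farthest point.
Squared distances: 38.25, 4.25, 42.25, 25.25, 18.25.
Maximum is 42.25, attained at (-5, -4).
r = √(42.25) = 6.5.

6.5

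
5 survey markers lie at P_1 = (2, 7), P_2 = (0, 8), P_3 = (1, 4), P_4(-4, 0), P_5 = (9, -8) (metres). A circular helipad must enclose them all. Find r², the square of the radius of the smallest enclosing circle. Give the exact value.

The farthest pair is P_2–P_5 with squared distance 337. The circle on this segment as diameter has centre (4.5, 0) and r² = 337/4 = 84.25.
Check P_1: distance² to centre = 55.25 ≤ 84.25, so it lies inside.
All remaining points lie in this disk, and no smaller disk contains both endpoints, so this is the minimum enclosing circle.

84.25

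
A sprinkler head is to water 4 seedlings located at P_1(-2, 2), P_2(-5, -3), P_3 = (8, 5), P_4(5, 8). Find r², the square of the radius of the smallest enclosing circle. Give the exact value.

51493/882

A smallest enclosing disk is always determined by at most three of the input points on its boundary.
The minimum enclosing circle is determined by three boundary points: P_2, P_3, P_4.
Their circumcentre is (55/42, 55/42) with r² = 51493/882.
The farthest remaining point P_1 is at distance² 10081/882 ≤ 51493/882.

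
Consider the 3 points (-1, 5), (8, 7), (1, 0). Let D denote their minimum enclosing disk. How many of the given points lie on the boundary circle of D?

3

Call the three points A, B, C in the order given.
Side lengths²: AB² = 85, AC² = 29, BC² = 98.
Since BC² = 98 < 85 + 29 = 114, the triangle is acute, so the smallest enclosing circle is the circumcircle.
Circumcentre = (55/14, 57/14), r² = 2465/98.
The points at distance exactly r from the centre are (-1, 5), (8, 7), (1, 0) — 3 points.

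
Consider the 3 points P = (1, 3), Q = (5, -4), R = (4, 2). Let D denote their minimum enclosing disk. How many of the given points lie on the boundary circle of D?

Side lengths²: PQ² = 65, PR² = 10, QR² = 37.
Since PQ² = 65 ≥ 37 + 10 = 47, the angle opposite PQ is not acute, so the smallest enclosing circle has PQ as diameter.
Centre = midpoint of PQ = (3, -0.5), r² = 65/4 = 16.25.
The points at distance exactly r from the centre are P, Q — 2 points.

2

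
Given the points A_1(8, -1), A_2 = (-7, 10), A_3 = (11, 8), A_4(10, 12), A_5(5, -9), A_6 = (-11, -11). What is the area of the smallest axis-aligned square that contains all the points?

The bounding box has width 22 and height 23.
An axis-aligned square enclosing the set must have side ≥ max(width, height).
So the minimum side is max(22, 23) = 23.
Area = 23² = 529.

529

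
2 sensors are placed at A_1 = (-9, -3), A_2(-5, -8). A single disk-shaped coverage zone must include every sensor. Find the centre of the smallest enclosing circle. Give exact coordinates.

(-7, -5.5)

The smallest circle enclosing two points has them as diameter endpoints.
Centre = midpoint = (-7, -5.5); r² = |A_1A_2|²/4 = 41/4 = 10.25.
Centre = (-7, -5.5).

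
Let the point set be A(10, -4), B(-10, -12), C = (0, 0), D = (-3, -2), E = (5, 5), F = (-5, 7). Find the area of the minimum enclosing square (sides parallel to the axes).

The bounding box has width 20 and height 19.
An axis-aligned square enclosing the set must have side ≥ max(width, height).
So the minimum side is max(20, 19) = 20.
Area = 20² = 400.

400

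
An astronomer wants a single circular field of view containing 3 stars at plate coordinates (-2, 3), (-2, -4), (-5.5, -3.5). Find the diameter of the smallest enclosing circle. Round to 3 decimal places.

7.457

Call the three points A, B, C in the order given.
Side lengths²: AB² = 49, AC² = 54.5, BC² = 12.5.
Since AC² = 54.5 < 49 + 12.5 = 61.5, the triangle is acute, so the smallest enclosing circle is the circumcircle.
Circumcentre = (-23/7, -0.5), r² = 2725/196.
Diameter = 2r = 2√(2725/196) ≈ 7.457.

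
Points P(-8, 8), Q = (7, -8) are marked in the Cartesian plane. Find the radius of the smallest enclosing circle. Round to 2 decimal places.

10.97

The smallest circle enclosing two points has them as diameter endpoints.
Centre = midpoint = (-0.5, 0); r² = |PQ|²/4 = 481/4 = 120.25.
r = √(120.25) ≈ 10.97.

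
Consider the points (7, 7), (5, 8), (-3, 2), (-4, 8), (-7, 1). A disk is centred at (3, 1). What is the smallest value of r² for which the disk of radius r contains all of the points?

100

The required radius is the distance from (3, 1) to the farthest point.
Squared distances: 52, 53, 37, 98, 100.
Maximum is 100, attained at (-7, 1).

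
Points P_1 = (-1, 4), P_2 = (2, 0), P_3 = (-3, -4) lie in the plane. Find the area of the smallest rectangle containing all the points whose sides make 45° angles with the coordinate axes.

35

In coordinates u = x + y, v = x − y the rectangle is axis-aligned; the map (x,y)→(u,v) scales areas by 2.
u-values: 3, 2, -7; range = 3 − (-7) = 10.
v-values: -5, 2, 1; range = 2 − (-5) = 7.
Area = (10 × 7) / 2 = 35.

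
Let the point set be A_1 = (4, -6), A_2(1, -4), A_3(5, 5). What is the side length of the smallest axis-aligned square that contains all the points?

The bounding box has width 4 and height 11.
An axis-aligned square enclosing the set must have side ≥ max(width, height).
So the minimum side is max(4, 11) = 11.

11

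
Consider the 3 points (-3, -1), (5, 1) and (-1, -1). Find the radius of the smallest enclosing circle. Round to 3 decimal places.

4.123

Call the three points A, B, C in the order given.
Side lengths²: AB² = 68, AC² = 4, BC² = 40.
Since AB² = 68 ≥ 40 + 4 = 44, the angle opposite AB is not acute, so the smallest enclosing circle has AB as diameter.
Centre = midpoint of AB = (1, 0), r² = 68/4 = 17.
r = √17 ≈ 4.123.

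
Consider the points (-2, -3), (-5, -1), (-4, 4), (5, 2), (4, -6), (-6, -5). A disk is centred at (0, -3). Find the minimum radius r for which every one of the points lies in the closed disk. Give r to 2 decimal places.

The required radius is the distance from (0, -3) to the farthest point.
Squared distances: 4, 29, 65, 50, 25, 40.
Maximum is 65, attained at (-4, 4).
r = √65 ≈ 8.06.

8.06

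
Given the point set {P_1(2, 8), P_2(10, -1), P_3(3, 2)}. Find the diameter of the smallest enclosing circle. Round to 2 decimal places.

Side lengths²: P_1P_2² = 145, P_1P_3² = 37, P_2P_3² = 58.
Since P_1P_2² = 145 ≥ 58 + 37 = 95, the angle opposite P_1P_2 is not acute, so the smallest enclosing circle has P_1P_2 as diameter.
Centre = midpoint of P_1P_2 = (6, 3.5), r² = 145/4 = 36.25.
Diameter = 2r = 2√(36.25) ≈ 12.04.

12.04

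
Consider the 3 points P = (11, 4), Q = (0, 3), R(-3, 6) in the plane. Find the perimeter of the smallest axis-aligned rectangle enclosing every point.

Width = max x − min x = 11 − (-3) = 14.
Height = max y − min y = 6 − 3 = 3.
Perimeter = 2(14 + 3) = 34.

34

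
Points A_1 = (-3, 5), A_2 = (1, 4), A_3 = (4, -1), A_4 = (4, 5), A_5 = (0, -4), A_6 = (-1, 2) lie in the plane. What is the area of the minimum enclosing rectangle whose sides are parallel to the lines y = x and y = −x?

In coordinates u = x + y, v = x − y the rectangle is axis-aligned; the map (x,y)→(u,v) scales areas by 2.
u-values: 2, 5, 3, 9, -4, 1; range = 9 − (-4) = 13.
v-values: -8, -3, 5, -1, 4, -3; range = 5 − (-8) = 13.
Area = (13 × 13) / 2 = 84.5.

84.5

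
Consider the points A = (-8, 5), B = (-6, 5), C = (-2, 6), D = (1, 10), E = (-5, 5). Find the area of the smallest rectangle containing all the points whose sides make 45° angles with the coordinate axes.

In coordinates u = x + y, v = x − y the rectangle is axis-aligned; the map (x,y)→(u,v) scales areas by 2.
u-values: -3, -1, 4, 11, 0; range = 11 − (-3) = 14.
v-values: -13, -11, -8, -9, -10; range = -8 − (-13) = 5.
Area = (14 × 5) / 2 = 35.

35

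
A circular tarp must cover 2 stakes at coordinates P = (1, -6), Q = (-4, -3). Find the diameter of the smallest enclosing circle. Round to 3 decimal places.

The smallest circle enclosing two points has them as diameter endpoints.
Centre = midpoint = (-1.5, -4.5); r² = |PQ|²/4 = 34/4 = 8.5.
Diameter = 2r = 2√(8.5) ≈ 5.831.

5.831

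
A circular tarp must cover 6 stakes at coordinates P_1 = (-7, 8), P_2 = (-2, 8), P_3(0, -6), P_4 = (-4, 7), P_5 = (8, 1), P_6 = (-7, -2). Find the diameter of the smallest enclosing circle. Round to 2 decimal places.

By Welzl's lemma the MEC is supported by two points (diametrically opposite) or three points (on a circumcircle).
The minimum enclosing circle is determined by three boundary points: P_1, P_3, P_5.
Their circumcentre is (-19/46, 117/46) with r² = 77405/1058.
The farthest remaining point P_6 is at distance² 67745/1058 ≤ 77405/1058.
Diameter = 2r = 2√(77405/1058) ≈ 17.11.

17.11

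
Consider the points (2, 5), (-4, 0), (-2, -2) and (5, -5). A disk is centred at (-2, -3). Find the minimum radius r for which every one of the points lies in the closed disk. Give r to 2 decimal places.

The required radius is the distance from (-2, -3) to the farthest point.
Squared distances: 80, 13, 1, 53.
Maximum is 80, attained at (2, 5).
r = √80 ≈ 8.94.

8.94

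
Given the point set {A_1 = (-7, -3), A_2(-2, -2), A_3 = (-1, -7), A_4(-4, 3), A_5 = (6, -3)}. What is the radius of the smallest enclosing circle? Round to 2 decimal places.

6.52

By Welzl's lemma the MEC is supported by two points (diametrically opposite) or three points (on a circumcircle).
The minimum enclosing circle is determined by three boundary points: A_1, A_4, A_5.
Their circumcentre is (-0.5, -2.5) with r² = 42.5.
The farthest remaining point A_3 is at distance² 20.5 ≤ 42.5.
r = √(42.5) ≈ 6.52.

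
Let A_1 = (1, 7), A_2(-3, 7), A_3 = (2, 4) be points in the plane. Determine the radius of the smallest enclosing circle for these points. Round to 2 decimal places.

2.92

Side lengths²: A_1A_2² = 16, A_1A_3² = 10, A_2A_3² = 34.
Since A_2A_3² = 34 ≥ 16 + 10 = 26, the angle opposite A_2A_3 is not acute, so the smallest enclosing circle has A_2A_3 as diameter.
Centre = midpoint of A_2A_3 = (-0.5, 5.5), r² = 34/4 = 8.5.
r = √(8.5) ≈ 2.92.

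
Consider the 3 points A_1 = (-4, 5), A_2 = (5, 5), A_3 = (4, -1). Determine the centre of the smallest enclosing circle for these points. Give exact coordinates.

Side lengths²: A_1A_2² = 81, A_1A_3² = 100, A_2A_3² = 37.
Since A_1A_3² = 100 < 81 + 37 = 118, the triangle is acute, so the smallest enclosing circle is the circumcircle.
Circumcentre = (0.5, 8/3), r² = 925/36.
Centre = (0.5, 8/3).

(0.5, 8/3)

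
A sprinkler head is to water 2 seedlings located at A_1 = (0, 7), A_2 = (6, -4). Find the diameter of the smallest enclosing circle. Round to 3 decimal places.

The smallest circle enclosing two points has them as diameter endpoints.
Centre = midpoint = (3, 1.5); r² = |A_1A_2|²/4 = 157/4 = 39.25.
Diameter = 2r = 2√(39.25) ≈ 12.530.

12.530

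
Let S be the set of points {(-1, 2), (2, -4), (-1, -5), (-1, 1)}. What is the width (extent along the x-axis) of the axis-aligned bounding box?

3

max x = 2, min x = -1, so width = 3.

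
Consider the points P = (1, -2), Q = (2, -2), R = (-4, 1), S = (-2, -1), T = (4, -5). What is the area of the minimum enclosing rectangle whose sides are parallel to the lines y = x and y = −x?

In coordinates u = x + y, v = x − y the rectangle is axis-aligned; the map (x,y)→(u,v) scales areas by 2.
u-values: -1, 0, -3, -3, -1; range = 0 − (-3) = 3.
v-values: 3, 4, -5, -1, 9; range = 9 − (-5) = 14.
Area = (3 × 14) / 2 = 21.

21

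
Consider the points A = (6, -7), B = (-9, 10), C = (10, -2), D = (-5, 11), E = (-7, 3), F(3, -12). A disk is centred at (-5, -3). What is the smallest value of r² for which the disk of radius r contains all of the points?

The required radius is the distance from (-5, -3) to the farthest point.
Squared distances: 137, 185, 226, 196, 40, 145.
Maximum is 226, attained at C.

226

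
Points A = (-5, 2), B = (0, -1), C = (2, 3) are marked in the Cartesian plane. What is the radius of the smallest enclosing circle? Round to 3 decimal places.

3.546

Side lengths²: AB² = 34, AC² = 50, BC² = 20.
Since AC² = 50 < 34 + 20 = 54, the triangle is acute, so the smallest enclosing circle is the circumcircle.
Circumcentre = (-19/13, 29/13), r² = 2125/169.
r = √(2125/169) ≈ 3.546.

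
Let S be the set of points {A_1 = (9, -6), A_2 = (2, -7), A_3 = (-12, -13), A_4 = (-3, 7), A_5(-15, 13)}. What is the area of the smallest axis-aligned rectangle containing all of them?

x ranges over [-15, 9], width 24.
y ranges over [-13, 13], height 26.
Area = 24 × 26 = 624.

624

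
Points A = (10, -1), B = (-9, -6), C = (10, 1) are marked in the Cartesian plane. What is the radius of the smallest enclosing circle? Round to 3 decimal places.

10.124

Side lengths²: AB² = 386, AC² = 4, BC² = 410.
Since BC² = 410 ≥ 386 + 4 = 390, the angle opposite BC is not acute, so the smallest enclosing circle has BC as diameter.
Centre = midpoint of BC = (0.5, -2.5), r² = 410/4 = 102.5.
r = √(102.5) ≈ 10.124.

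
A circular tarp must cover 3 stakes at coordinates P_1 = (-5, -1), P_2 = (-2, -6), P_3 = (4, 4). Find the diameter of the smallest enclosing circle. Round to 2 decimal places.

11.67

Side lengths²: P_1P_2² = 34, P_1P_3² = 106, P_2P_3² = 136.
Since P_2P_3² = 136 < 106 + 34 = 140, the triangle is acute, so the smallest enclosing circle is the circumcircle.
Circumcentre = (5/6, -0.9), r² = 15317/450.
Diameter = 2r = 2√(15317/450) ≈ 11.67.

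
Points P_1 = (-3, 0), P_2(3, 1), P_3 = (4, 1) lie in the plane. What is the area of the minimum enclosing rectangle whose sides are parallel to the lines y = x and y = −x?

24

In coordinates u = x + y, v = x − y the rectangle is axis-aligned; the map (x,y)→(u,v) scales areas by 2.
u-values: -3, 4, 5; range = 5 − (-3) = 8.
v-values: -3, 2, 3; range = 3 − (-3) = 6.
Area = (8 × 6) / 2 = 24.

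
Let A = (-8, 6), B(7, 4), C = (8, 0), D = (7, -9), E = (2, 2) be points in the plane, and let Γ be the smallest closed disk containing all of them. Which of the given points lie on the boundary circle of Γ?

A, D

By Welzl's lemma the MEC is supported by two points (diametrically opposite) or three points (on a circumcircle).
The farthest pair is A–D with squared distance 450. The circle on this segment as diameter has centre (-0.5, -1.5) and r² = 450/4 = 112.5.
Check B: distance² to centre = 86.5 ≤ 112.5, so it lies inside.
All remaining points lie in this disk, and no smaller disk contains both endpoints, so this is the minimum enclosing circle.
The points at distance exactly r from the centre are A, D — 2 points.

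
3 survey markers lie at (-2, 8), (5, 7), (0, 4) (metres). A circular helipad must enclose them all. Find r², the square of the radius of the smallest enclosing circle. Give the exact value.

2125/169

Call the three points A, B, C in the order given.
Side lengths²: AB² = 50, AC² = 20, BC² = 34.
Since AB² = 50 < 34 + 20 = 54, the triangle is acute, so the smallest enclosing circle is the circumcircle.
Circumcentre = (19/13, 94/13), r² = 2125/169.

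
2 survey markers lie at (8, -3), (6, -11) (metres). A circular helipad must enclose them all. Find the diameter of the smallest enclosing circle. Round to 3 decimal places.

8.246

The smallest circle enclosing two points has them as diameter endpoints.
Centre = midpoint = (7, -7); r² = |(8, -3)−(6, -11)|²/4 = 68/4 = 17.
Diameter = 2r = 2√17 ≈ 8.246.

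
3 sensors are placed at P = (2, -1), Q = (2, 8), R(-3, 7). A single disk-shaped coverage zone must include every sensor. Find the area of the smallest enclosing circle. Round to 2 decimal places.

72.70

Side lengths²: PQ² = 81, PR² = 89, QR² = 26.
Since PR² = 89 < 81 + 26 = 107, the triangle is acute, so the smallest enclosing circle is the circumcircle.
Circumcentre = (0.3, 3.5), r² = 23.14.
Area = π·r² = π·23.14 ≈ 72.70.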